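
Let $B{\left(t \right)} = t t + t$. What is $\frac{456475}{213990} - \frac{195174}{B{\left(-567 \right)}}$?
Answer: $\frac{55411421}{36335502} \approx 1.525$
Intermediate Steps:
$B{\left(t \right)} = t + t^{2}$ ($B{\left(t \right)} = t^{2} + t = t + t^{2}$)
$\frac{456475}{213990} - \frac{195174}{B{\left(-567 \right)}} = \frac{456475}{213990} - \frac{195174}{\left(-567\right) \left(1 - 567\right)} = 456475 \cdot \frac{1}{213990} - \frac{195174}{\left(-567\right) \left(-566\right)} = \frac{91295}{42798} - \frac{195174}{320922} = \frac{91295}{42798} - \frac{1549}{2547} = \frac{55411421}{36335502}$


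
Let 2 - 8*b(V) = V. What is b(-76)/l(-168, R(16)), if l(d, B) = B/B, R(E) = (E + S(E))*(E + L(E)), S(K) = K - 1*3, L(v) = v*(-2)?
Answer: 39/4 ≈ 9.7500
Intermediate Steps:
L(v) = -2*v
S(K) = -3 + K (S(K) = K - 3 = -3 + K)
R(E) = -E*(-3 + 2*E) (R(E) = (E + (-3 + E))*(E - 2*E) = (-3 + 2*E)*(-E) = -E*(-3 + 2*E))
b(V) = ¼ - V/8
l(d, B) = 1
b(-76)/l(-168, R(16)) = (¼ - ⅛*(-76))/1 = (¼ + 19/2)*1 = (39/4)*1 = 39/4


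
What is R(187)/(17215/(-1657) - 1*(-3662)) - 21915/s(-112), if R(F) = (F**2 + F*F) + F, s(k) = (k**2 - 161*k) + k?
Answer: 3407227709115/184329103616 ≈ 18.484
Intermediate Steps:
s(k) = k**2 - 160*k
R(F) = F + 2*F**2 (R(F) = (F**2 + F**2) + F = 2*F**2 + F = F + 2*F**2)
R(187)/(17215/(-1657) - 1*(-3662)) - 21915/s(-112) = (187*(1 + 2*187))/(17215/(-1657) - 1*(-3662)) - 21915*(-1/(112*(-160 - 112))) = (187*(1 + 374))/(17215*(-1/1657) + 3662) - 21915/((-112*(-272))) = (187*375)/(-17215/1657 + 3662) - 21915/30464 = 70125/(6050719/1657) - 21915*1/30464 = 70125*(1657/6050719) - 21915/30464 = 116197125/6050719 - 21915/30464 = 3407227709115/184329103616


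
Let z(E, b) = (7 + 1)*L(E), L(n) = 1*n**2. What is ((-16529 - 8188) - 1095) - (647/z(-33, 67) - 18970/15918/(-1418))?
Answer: -60426331931861/2341010232 ≈ -25812.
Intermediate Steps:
L(n) = n**2
z(E, b) = 8*E**2 (z(E, b) = (7 + 1)*E**2 = 8*E**2)
((-16529 - 8188) - 1095) - (647/z(-33, 67) - 18970/15918/(-1418)) = ((-16529 - 8188) - 1095) - (647/((8*(-33)**2)) - 18970/15918/(-1418)) = (-24717 - 1095) - (647/((8*1089)) - 18970*1/15918*(-1/1418)) = -25812 - (647/8712 - 1355/1137*(-1/1418)) = -25812 - (647*(1/8712) + 1355/1612266) = -25812 - (647/8712 + 1355/1612266) = -25812 - 1*175823477/2341010232 = -25812 - 175823477/2341010232 = -60426331931861/2341010232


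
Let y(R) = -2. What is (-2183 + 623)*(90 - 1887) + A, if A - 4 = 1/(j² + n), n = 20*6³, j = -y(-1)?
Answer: 12121572977/4324 ≈ 2.8033e+6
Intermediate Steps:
j = 2 (j = -1*(-2) = 2)
n = 4320 (n = 20*216 = 4320)
A = 17297/4324 (A = 4 + 1/(2² + 4320) = 4 + 1/(4 + 4320) = 4 + 1/4324 = 17297/4324 ≈ 4.0002)
(-2183 + 623)*(90 - 1887) + A = (-2183 + 623)*(90 - 1887) + 17297/4324 = -1560*(-1797) + 17297/4324 = 2803320 + 17297/4324 = 12121572977/4324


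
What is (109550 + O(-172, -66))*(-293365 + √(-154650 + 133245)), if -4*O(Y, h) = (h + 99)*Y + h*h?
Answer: -32234946200 + 109880*I*√21405 ≈ -3.2235e+10 + 1.6076e+7*I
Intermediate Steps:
O(Y, h) = -h²/4 - Y*(99 + h)/4 (O(Y, h) = -((h + 99)*Y + h*h)/4 = -((99 + h)*Y + h²)/4 = -(Y*(99 + h) + h²)/4 = -(h² + Y*(99 + h))/4 = -h²/4 - Y*(99 + h)/4)
(109550 + O(-172, -66))*(-293365 + √(-154650 + 133245)) = (109550 + (-99/4*(-172) - ¼*(-66)² - ¼*(-172)*(-66)))*(-293365 + √(-154650 + 133245)) = (109550 + (4257 - ¼*4356 - 2838))*(-293365 + √(-21405)) = (109550 + (4257 - 1089 - 2838))*(-293365 + I*√21405) = (109550 + 330)*(-293365 + I*√21405) = 109880*(-293365 + I*√21405) = -32234946200 + 109880*I*√21405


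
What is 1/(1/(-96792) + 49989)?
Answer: 96792/4838535287 ≈ 2.0004e-5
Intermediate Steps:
1/(1/(-96792) + 49989) = 1/(-1/96792 + 49989) = 1/(4838535287/96792) = 96792/4838535287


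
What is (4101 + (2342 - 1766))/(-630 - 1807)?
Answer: -4677/2437 ≈ -1.9192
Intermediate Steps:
(4101 + (2342 - 1766))/(-630 - 1807) = (4101 + 576)/(-2437) = 4677*(-1/2437) = -4677/2437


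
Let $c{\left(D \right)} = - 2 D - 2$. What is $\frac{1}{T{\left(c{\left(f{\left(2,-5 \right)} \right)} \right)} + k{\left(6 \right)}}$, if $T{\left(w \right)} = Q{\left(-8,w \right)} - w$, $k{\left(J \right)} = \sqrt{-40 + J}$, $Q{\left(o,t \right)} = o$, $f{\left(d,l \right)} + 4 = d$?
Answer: $- \frac{5}{67} - \frac{i \sqrt{34}}{134} \approx -0.074627 - 0.043515 i$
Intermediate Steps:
$f{\left(d,l \right)} = -4 + d$
$c{\left(D \right)} = -2 - 2 D$
$T{\left(w \right)} = -8 - w$
$\frac{1}{T{\left(c{\left(f{\left(2,-5 \right)} \right)} \right)} + k{\left(6 \right)}} = \frac{1}{\left(-8 - \left(-2 - 2 \left(-4 + 2\right)\right)\right) + \sqrt{-40 + 6}} = \frac{1}{\left(-8 - \left(-2 - -4\right)\right) + \sqrt{-34}} = \frac{1}{\left(-8 - \left(-2 + 4\right)\right) + i \sqrt{34}} = \frac{1}{\left(-8 - 2\right) + i \sqrt{34}} = \frac{1}{-10 + i \sqrt{34}}$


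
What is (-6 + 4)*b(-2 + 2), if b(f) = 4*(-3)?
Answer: 24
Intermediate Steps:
b(f) = -12
(-6 + 4)*b(-2 + 2) = (-6 + 4)*(-12) = -2*(-12) = 24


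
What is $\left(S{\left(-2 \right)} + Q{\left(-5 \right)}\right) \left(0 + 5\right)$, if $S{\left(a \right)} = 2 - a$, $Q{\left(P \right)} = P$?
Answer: $-5$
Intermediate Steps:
$\left(S{\left(-2 \right)} + Q{\left(-5 \right)}\right) \left(0 + 5\right) = \left(\left(2 - -2\right) - 5\right) \left(0 + 5\right) = \left(\left(2 + 2\right) - 5\right) 5 = \left(4 - 5\right) 5 = \left(-1\right) 5 = -5$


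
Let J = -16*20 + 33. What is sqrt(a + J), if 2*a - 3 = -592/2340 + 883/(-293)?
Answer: I*sqrt(937320376915)/57135 ≈ 16.945*I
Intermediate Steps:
J = -287 (J = -320 + 33 = -287)
a = -22852/171405 (a = 3/2 + (-592/2340 + 883/(-293))/2 = 3/2 + (-592*1/2340 + 883*(-1/293))/2 = 3/2 + (-148/585 - 883/293)/2 = 3/2 + (1/2)*(-559919/171405) = 3/2 - 559919/342810 = -22852/171405 ≈ -0.13332)
sqrt(a + J) = sqrt(-22852/171405 - 287) = sqrt(-49216087/171405) = I*sqrt(937320376915)/57135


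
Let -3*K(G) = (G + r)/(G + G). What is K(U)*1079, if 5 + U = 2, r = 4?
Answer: 1079/18 ≈ 59.944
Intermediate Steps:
U = -3 (U = -5 + 2 = -3)
K(G) = -(4 + G)/(6*G) (K(G) = -(G + 4)/(3*(G + G)) = -(4 + G)/(3*(2*G)) = -(4 + G)*1/(2*G)/3 = -(4 + G)/(6*G))
K(U)*1079 = ((⅙)*(-4 - 1*(-3))/(-3))*1079 = ((⅙)*(-⅓)*(-4 + 3))*1079 = ((⅙)*(-⅓)*(-1))*1079 = (1/18)*1079 = 1079/18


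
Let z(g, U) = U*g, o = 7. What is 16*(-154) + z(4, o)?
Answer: -2436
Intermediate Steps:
16*(-154) + z(4, o) = 16*(-154) + 7*4 = -2464 + 28 = -2436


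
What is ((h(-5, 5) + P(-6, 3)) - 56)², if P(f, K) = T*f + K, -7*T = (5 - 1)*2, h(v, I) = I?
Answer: 82944/49 ≈ 1692.7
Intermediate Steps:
T = -8/7 (T = -(5 - 1)*2/7 = -4*2/7 = -⅐*8 = -8/7 ≈ -1.1429)
P(f, K) = K - 8*f/7 (P(f, K) = -8*f/7 + K = K - 8*f/7)
((h(-5, 5) + P(-6, 3)) - 56)² = ((5 + (3 - 8/7*(-6))) - 56)² = ((5 + (3 + 48/7)) - 56)² = ((5 + 69/7) - 56)² = (104/7 - 56)² = (-288/7)² = 82944/49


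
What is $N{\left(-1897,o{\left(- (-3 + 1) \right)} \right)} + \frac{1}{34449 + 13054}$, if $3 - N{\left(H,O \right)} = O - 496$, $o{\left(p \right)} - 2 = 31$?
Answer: $\frac{22136399}{47503} \approx 466.0$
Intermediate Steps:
$o{\left(p \right)} = 33$ ($o{\left(p \right)} = 2 + 31 = 33$)
$N{\left(H,O \right)} = 499 - O$ ($N{\left(H,O \right)} = 3 - \left(O - 496\right) = 3 - \left(-496 + O\right) = 499 - O$)
$N{\left(-1897,o{\left(- (-3 + 1) \right)} \right)} + \frac{1}{34449 + 13054} = \left(499 - 33\right) + \frac{1}{34449 + 13054} = \left(499 - 33\right) + \frac{1}{47503} = 466 + \frac{1}{47503} = \frac{22136399}{47503}$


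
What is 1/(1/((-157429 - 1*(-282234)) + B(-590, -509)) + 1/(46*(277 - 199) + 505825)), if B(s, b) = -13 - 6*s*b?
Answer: 854320241084/1167655 ≈ 7.3166e+5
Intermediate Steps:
B(s, b) = -13 - 6*b*s
1/(1/((-157429 - 1*(-282234)) + B(-590, -509)) + 1/(46*(277 - 199) + 505825)) = 1/(1/((-157429 - 1*(-282234)) + (-13 - 6*(-509)*(-590))) + 1/(46*(277 - 199) + 505825)) = 1/(1/((-157429 + 282234) + (-13 - 1801860)) + 1/(46*78 + 505825)) = 1/(1/(124805 - 1801873) + 1/(3588 + 505825)) = 1/(1/(-1677068) + 1/509413) = 1/(-1/1677068 + 1/509413) = 1/(1167655/854320241084) = 854320241084/1167655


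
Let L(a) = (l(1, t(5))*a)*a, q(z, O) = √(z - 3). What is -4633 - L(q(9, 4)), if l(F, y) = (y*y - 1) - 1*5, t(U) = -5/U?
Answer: -4603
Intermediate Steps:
q(z, O) = √(-3 + z)
l(F, y) = -6 + y² (l(F, y) = (y² - 1) - 5 = (-1 + y²) - 5 = -6 + y²)
L(a) = -5*a² (L(a) = ((-6 + (-5/5)²)*a)*a = ((-6 + (-5*⅕)²)*a)*a = ((-6 + (-1)²)*a)*a = ((-6 + 1)*a)*a = (-5*a)*a = -5*a²)
-4633 - L(q(9, 4)) = -4633 - (-5)*(√(-3 + 9))² = -4633 - (-5)*(√6)² = -4633 - (-5)*6 = -4633 - 1*(-30) = -4633 + 30 = -4603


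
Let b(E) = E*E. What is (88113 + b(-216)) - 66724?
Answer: 68045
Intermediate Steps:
b(E) = E²
(88113 + b(-216)) - 66724 = (88113 + (-216)²) - 66724 = (88113 + 46656) - 66724 = 134769 - 66724 = 68045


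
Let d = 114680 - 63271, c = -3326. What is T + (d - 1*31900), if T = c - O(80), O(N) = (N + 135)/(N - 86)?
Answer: 97313/6 ≈ 16219.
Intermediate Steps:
d = 51409
O(N) = (135 + N)/(-86 + N)
T = -19741/6 (T = -3326 - (135 + 80)/(-86 + 80) = -3326 - 215/(-6) = -3326 - (-1)*215/6 = -3326 - 1*(-215/6) = -3326 + 215/6 = -19741/6 ≈ -3290.2)
T + (d - 1*31900) = -19741/6 + (51409 - 1*31900) = -19741/6 + (51409 - 31900) = -19741/6 + 19509 = 97313/6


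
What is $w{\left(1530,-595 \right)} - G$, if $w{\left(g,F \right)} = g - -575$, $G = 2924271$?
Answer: $-2922166$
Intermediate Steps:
$w{\left(g,F \right)} = 575 + g$ ($w{\left(g,F \right)} = g + 575 = 575 + g$)
$w{\left(1530,-595 \right)} - G = \left(575 + 1530\right) - 2924271 = 2105 - 2924271 = -2922166$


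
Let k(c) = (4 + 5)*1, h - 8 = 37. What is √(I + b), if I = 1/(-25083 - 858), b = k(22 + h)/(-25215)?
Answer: 2*I*√2796050685/5317905 ≈ 0.019887*I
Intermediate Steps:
h = 45 (h = 8 + 37 = 45)
k(c) = 9 (k(c) = 9*1 = 9)
b = -3/8405 (b = 9/(-25215) = 9*(-1/25215) = -3/8405 ≈ -0.00035693)
I = -1/25941 (I = 1/(-25941) = -1/25941 ≈ -3.8549e-5)
√(I + b) = √(-1/25941 - 3/8405) = √(-86228/218034105) = 2*I*√2796050685/5317905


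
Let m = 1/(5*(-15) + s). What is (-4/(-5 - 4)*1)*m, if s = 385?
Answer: 2/1395 ≈ 0.0014337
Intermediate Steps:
m = 1/310 (m = 1/(5*(-15) + 385) = 1/(-75 + 385) = 1/310 ≈ 0.0032258)
(-4/(-5 - 4)*1)*m = (-4/(-5 - 4)*1)*(1/310) = (-4/(-9)*1)*(1/310) = (-4*(-⅑)*1)*(1/310) = ((4/9)*1)*(1/310) = (4/9)*(1/310) = 2/1395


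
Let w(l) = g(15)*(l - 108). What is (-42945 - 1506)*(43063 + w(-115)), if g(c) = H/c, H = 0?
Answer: -1914193413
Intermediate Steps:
g(c) = 0 (g(c) = 0/c = 0)
w(l) = 0 (w(l) = 0*(l - 108) = 0*(-108 + l) = 0)
(-42945 - 1506)*(43063 + w(-115)) = (-42945 - 1506)*(43063 + 0) = -44451*43063 = -1914193413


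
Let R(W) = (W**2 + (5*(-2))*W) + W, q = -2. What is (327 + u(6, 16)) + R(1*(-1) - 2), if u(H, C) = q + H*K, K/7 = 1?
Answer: 403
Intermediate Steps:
K = 7 (K = 7*1 = 7)
u(H, C) = -2 + 7*H (u(H, C) = -2 + H*7 = -2 + 7*H)
R(W) = W**2 - 9*W (R(W) = (W**2 - 10*W) + W = W**2 - 9*W)
(327 + u(6, 16)) + R(1*(-1) - 2) = (327 + (-2 + 7*6)) + (1*(-1) - 2)*(-9 + (1*(-1) - 2)) = (327 + (-2 + 42)) + (-1 - 2)*(-9 + (-1 - 2)) = (327 + 40) - 3*(-9 - 3) = 367 - 3*(-12) = 367 + 36 = 403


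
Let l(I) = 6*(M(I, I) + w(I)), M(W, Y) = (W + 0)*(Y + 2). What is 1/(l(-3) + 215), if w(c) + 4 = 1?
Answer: 1/215 ≈ 0.0046512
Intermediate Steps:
w(c) = -3 (w(c) = -4 + 1 = -3)
M(W, Y) = W*(2 + Y)
l(I) = -18 + 6*I*(2 + I) (l(I) = 6*(I*(2 + I) - 3) = 6*(-3 + I*(2 + I)) = -18 + 6*I*(2 + I))
1/(l(-3) + 215) = 1/((-18 + 6*(-3)*(2 - 3)) + 215) = 1/((-18 + 6*(-3)*(-1)) + 215) = 1/((-18 + 18) + 215) = 1/(0 + 215) = 1/215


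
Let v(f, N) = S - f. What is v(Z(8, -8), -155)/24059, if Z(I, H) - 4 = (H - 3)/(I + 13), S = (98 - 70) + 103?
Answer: 2678/505239 ≈ 0.0053005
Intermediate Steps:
S = 131 (S = 28 + 103 = 131)
Z(I, H) = 4 + (-3 + H)/(13 + I) (Z(I, H) = 4 + (H - 3)/(I + 13) = 4 + (-3 + H)/(13 + I))
v(f, N) = 131 - f
v(Z(8, -8), -155)/24059 = (131 - (49 - 8 + 4*8)/(13 + 8))/24059 = (131 - (49 - 8 + 32)/21)*(1/24059) = (131 - 73/21)*(1/24059) = (2678/21)*(1/24059) = 2678/505239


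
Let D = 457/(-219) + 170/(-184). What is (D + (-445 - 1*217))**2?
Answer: 179523419863225/405941904 ≈ 4.4224e+5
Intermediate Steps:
D = -60659/20148 (D = 457*(-1/219) + 170*(-1/184) = -457/219 - 85/92 = -60659/20148 ≈ -3.0107)
(D + (-445 - 1*217))**2 = (-60659/20148 + (-445 - 1*217))**2 = (-60659/20148 + (-445 - 217))**2 = (-60659/20148 - 662)**2 = (-13398635/20148)**2 = 179523419863225/405941904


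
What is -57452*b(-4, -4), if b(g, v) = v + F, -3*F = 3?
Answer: 287260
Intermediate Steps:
F = -1 (F = -1/3*3 = -1)
b(g, v) = -1 + v (b(g, v) = v - 1 = -1 + v)
-57452*b(-4, -4) = -57452*(-1 - 4) = -57452*(-5) = 287260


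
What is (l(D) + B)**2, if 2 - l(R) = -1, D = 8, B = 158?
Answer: 25921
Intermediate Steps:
l(R) = 3 (l(R) = 2 - 1*(-1) = 2 + 1 = 3)
(l(D) + B)**2 = (3 + 158)**2 = 161**2 = 25921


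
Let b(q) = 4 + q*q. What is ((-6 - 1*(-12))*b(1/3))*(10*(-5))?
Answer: -3700/3 ≈ -1233.3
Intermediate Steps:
b(q) = 4 + q²
((-6 - 1*(-12))*b(1/3))*(10*(-5)) = ((-6 - 1*(-12))*(4 + (1/3)²))*(10*(-5)) = ((-6 + 12)*(4 + (⅓)²))*(-50) = (6*(4 + ⅑))*(-50) = (6*(37/9))*(-50) = (74/3)*(-50) = -3700/3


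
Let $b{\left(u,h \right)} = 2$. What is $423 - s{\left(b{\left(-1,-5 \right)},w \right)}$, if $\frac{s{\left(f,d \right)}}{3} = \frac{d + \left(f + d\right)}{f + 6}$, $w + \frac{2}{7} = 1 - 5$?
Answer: $\frac{11913}{28} \approx 425.46$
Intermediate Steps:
$w = - \frac{30}{7}$ ($w = - \frac{2}{7} + \left(1 - 5\right) = - \frac{2}{7} - 4 = - \frac{30}{7} \approx -4.2857$)
$s{\left(f,d \right)} = \frac{3 \left(f + 2 d\right)}{6 + f}$ ($s{\left(f,d \right)} = 3 \frac{d + \left(f + d\right)}{f + 6} = 3 \frac{d + \left(d + f\right)}{6 + f} = 3 \frac{f + 2 d}{6 + f} = \frac{3 \left(f + 2 d\right)}{6 + f}$)
$423 - s{\left(b{\left(-1,-5 \right)},w \right)} = 423 - \frac{3 \left(2 + 2 \left(- \frac{30}{7}\right)\right)}{6 + 2} = 423 - \frac{3 \left(2 - \frac{60}{7}\right)}{8} = 423 - 3 \cdot \frac{1}{8} \left(- \frac{46}{7}\right) = 423 - - \frac{69}{28} = 423 + \frac{69}{28} = \frac{11913}{28}$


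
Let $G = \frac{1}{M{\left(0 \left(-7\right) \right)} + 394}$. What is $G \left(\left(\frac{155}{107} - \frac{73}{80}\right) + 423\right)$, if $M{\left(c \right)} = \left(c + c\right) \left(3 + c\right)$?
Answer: $\frac{3625469}{3372640} \approx 1.075$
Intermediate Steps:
$M{\left(c \right)} = 2 c \left(3 + c\right)$
$G = \frac{1}{394}$ ($G = \frac{1}{2 \cdot 0 \left(-7\right) \left(3 + 0 \left(-7\right)\right) + 394} = \frac{1}{2 \cdot 0 \left(3 + 0\right) + 394} = \frac{1}{2 \cdot 0 \cdot 3 + 394} = \frac{1}{0 + 394} = \frac{1}{394} \approx 0.0025381$)
$G \left(\left(\frac{155}{107} - \frac{73}{80}\right) + 423\right) = \frac{\left(\frac{155}{107} - \frac{73}{80}\right) + 423}{394} = \frac{\frac{4589}{8560} + 423}{394} = \frac{1}{394} \cdot \frac{3625469}{8560} = \frac{3625469}{3372640}$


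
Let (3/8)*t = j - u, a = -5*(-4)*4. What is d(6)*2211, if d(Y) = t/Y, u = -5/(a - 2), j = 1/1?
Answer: 122342/117 ≈ 1045.7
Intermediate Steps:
a = 80 (a = 20*4 = 80)
j = 1
u = -5/78 (u = -5/(80 - 2) = -5/78 ≈ -0.064103)
t = 332/117 (t = 8*(1 - 1*(-5/78))/3 = 8*(1 + 5/78)/3 = (8/3)*(83/78) = 332/117 ≈ 2.8376)
d(Y) = 332/(117*Y)
d(6)*2211 = ((332/117)/6)*2211 = ((332/117)*(⅙))*2211 = (166/351)*2211 = 122342/117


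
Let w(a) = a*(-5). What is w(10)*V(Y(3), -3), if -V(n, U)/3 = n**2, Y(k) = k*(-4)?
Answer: 21600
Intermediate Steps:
Y(k) = -4*k
V(n, U) = -3*n**2
w(a) = -5*a
w(10)*V(Y(3), -3) = (-5*10)*(-3*(-4*3)**2) = -(-150)*(-12)**2 = -(-150)*144 = -50*(-432) = 21600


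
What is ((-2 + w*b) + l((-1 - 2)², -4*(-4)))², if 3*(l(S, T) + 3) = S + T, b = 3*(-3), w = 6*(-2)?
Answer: 111556/9 ≈ 12395.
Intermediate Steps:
w = -12
b = -9
l(S, T) = -3 + S/3 + T/3 (l(S, T) = -3 + (S + T)/3 = -3 + (S/3 + T/3) = -3 + S/3 + T/3)
((-2 + w*b) + l((-1 - 2)², -4*(-4)))² = ((-2 - 12*(-9)) + (-3 + (-1 - 2)²/3 + (-4*(-4))/3))² = ((-2 + 108) + (-3 + (⅓)*(-3)² + (⅓)*16))² = (106 + (-3 + (⅓)*9 + 16/3))² = (106 + (-3 + 3 + 16/3))² = (106 + 16/3)² = (334/3)² = 111556/9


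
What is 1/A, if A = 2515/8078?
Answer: 8078/2515 ≈ 3.2119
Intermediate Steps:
A = 2515/8078 (A = 2515*(1/8078) = 2515/8078 ≈ 0.31134)
1/A = 1/(2515/8078) = 8078/2515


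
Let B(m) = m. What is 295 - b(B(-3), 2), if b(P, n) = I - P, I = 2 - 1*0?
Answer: 290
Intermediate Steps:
I = 2 (I = 2 + 0 = 2)
b(P, n) = 2 - P
295 - b(B(-3), 2) = 295 - (2 - 1*(-3)) = 295 - (2 + 3) = 295 - 1*5 = 295 - 5 = 290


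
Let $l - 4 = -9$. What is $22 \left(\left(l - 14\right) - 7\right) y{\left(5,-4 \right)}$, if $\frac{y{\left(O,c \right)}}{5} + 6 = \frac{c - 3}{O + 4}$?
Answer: $\frac{174460}{9} \approx 19384.0$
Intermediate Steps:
$l = -5$ ($l = 4 - 9 = -5$)
$y{\left(O,c \right)} = -30 + \frac{5 \left(-3 + c\right)}{4 + O}$ ($y{\left(O,c \right)} = -30 + 5 \frac{c - 3}{O + 4} = -30 + 5 \frac{-3 + c}{4 + O} = -30 + \frac{5 \left(-3 + c\right)}{4 + O}$)
$22 \left(\left(l - 14\right) - 7\right) y{\left(5,-4 \right)} = 22 \left(\left(-5 - 14\right) - 7\right) \frac{5 \left(-27 - 4 - 30\right)}{4 + 5} = 22 \left(-19 - 7\right) \frac{5 \left(-27 - 4 - 30\right)}{9} = 22 \left(-26\right) 5 \cdot \frac{1}{9} \left(-61\right) = \left(-572\right) \left(- \frac{305}{9}\right) = \frac{174460}{9}$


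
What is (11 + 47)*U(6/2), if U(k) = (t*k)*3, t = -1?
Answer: -522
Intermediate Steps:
U(k) = -3*k (U(k) = -k*3 = -3*k)
(11 + 47)*U(6/2) = (11 + 47)*(-18/2) = 58*(-18/2) = 58*(-3*3) = 58*(-9) = -522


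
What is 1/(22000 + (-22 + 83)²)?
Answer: 1/25721 ≈ 3.8879e-5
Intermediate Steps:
1/(22000 + (-22 + 83)²) = 1/(22000 + 61²) = 1/(22000 + 3721) = 1/25721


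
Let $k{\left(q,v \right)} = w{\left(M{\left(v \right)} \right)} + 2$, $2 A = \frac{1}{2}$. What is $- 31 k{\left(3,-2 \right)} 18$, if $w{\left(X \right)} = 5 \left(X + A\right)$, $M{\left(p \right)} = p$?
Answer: $\frac{7533}{2} \approx 3766.5$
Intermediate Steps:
$A = \frac{1}{4}$ ($A = \frac{1}{2 \cdot 2} = \frac{1}{2} \cdot \frac{1}{2} = \frac{1}{4} \approx 0.25$)
$w{\left(X \right)} = \frac{5}{4} + 5 X$ ($w{\left(X \right)} = 5 \left(X + \frac{1}{4}\right) = 5 \left(\frac{1}{4} + X\right) = \frac{5}{4} + 5 X$)
$k{\left(q,v \right)} = \frac{13}{4} + 5 v$ ($k{\left(q,v \right)} = \left(\frac{5}{4} + 5 v\right) + 2 = \frac{13}{4} + 5 v$)
$- 31 k{\left(3,-2 \right)} 18 = - 31 \left(\frac{13}{4} + 5 \left(-2\right)\right) 18 = - 31 \left(\frac{13}{4} - 10\right) 18 = \left(-31\right) \left(- \frac{27}{4}\right) 18 = \frac{837}{4} \cdot 18 = \frac{7533}{2}$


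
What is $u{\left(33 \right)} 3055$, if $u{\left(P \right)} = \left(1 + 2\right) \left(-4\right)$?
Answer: $-36660$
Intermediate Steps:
$u{\left(P \right)} = -12$ ($u{\left(P \right)} = 3 \left(-4\right) = -12$)
$u{\left(33 \right)} 3055 = \left(-12\right) 3055 = -36660$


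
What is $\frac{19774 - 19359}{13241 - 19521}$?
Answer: $- \frac{83}{1256} \approx -0.066083$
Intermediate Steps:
$\frac{19774 - 19359}{13241 - 19521} = \frac{415}{-6280} = 415 \left(- \frac{1}{6280}\right) = - \frac{83}{1256}$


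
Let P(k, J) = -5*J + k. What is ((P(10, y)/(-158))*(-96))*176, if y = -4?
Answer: 253440/79 ≈ 3208.1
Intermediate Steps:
P(k, J) = k - 5*J
((P(10, y)/(-158))*(-96))*176 = (((10 - 5*(-4))/(-158))*(-96))*176 = (((10 + 20)*(-1/158))*(-96))*176 = ((30*(-1/158))*(-96))*176 = -15/79*(-96)*176 = (1440/79)*176 = 253440/79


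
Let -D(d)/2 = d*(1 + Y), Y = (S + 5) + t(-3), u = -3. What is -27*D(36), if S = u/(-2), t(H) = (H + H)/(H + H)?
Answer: 16524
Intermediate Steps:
t(H) = 1 (t(H) = (2*H)/((2*H)) = (2*H)*(1/(2*H)) = 1)
S = 3/2 (S = -3/(-2) = -3*(-½) = 3/2 ≈ 1.5000)
Y = 15/2 (Y = (3/2 + 5) + 1 = 13/2 + 1 = 15/2 ≈ 7.5000)
D(d) = -17*d (D(d) = -2*d*(1 + 15/2) = -2*d*17/2 = -17*d)
-27*D(36) = -(-459)*36 = -27*(-612) = 16524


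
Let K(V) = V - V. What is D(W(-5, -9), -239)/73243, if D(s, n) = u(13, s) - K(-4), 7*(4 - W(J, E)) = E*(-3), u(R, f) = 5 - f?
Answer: 34/512701 ≈ 6.6315e-5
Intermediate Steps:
W(J, E) = 4 + 3*E/7 (W(J, E) = 4 - E*(-3)/7 = 4 - (-3)*E/7 = 4 + 3*E/7)
K(V) = 0
D(s, n) = 5 - s (D(s, n) = (5 - s) - 1*0 = (5 - s) + 0 = 5 - s)
D(W(-5, -9), -239)/73243 = (5 - (4 + (3/7)*(-9)))/73243 = (5 - (4 - 27/7))*(1/73243) = (5 - 1*⅐)*(1/73243) = (5 - ⅐)*(1/73243) = (34/7)*(1/73243) = 34/512701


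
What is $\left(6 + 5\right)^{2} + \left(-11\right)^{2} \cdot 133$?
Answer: $16214$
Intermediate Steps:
$\left(6 + 5\right)^{2} + \left(-11\right)^{2} \cdot 133 = 11^{2} + 121 \cdot 133 = 121 + 16093 = 16214$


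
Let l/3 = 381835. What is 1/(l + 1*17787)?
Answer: 1/1163292 ≈ 8.5963e-7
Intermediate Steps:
l = 1145505 (l = 3*381835 = 1145505)
1/(l + 1*17787) = 1/(1145505 + 1*17787) = 1/(1145505 + 17787) = 1/1163292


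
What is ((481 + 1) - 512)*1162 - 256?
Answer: -35116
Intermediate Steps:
((481 + 1) - 512)*1162 - 256 = (482 - 512)*1162 - 256 = -30*1162 - 256 = -34860 - 256 = -35116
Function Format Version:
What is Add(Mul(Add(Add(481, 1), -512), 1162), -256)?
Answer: -35116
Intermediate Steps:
Add(Mul(Add(Add(481, 1), -512), 1162), -256) = Add(Mul(Add(482, -512), 1162), -256) = Add(Mul(-30, 1162), -256) = Add(-34860, -256) = -35116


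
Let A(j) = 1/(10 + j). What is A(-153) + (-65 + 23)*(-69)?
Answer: 414413/143 ≈ 2898.0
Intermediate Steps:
A(-153) + (-65 + 23)*(-69) = 1/(10 - 153) + (-65 + 23)*(-69) = 1/(-143) - 42*(-69) = -1/143 + 2898 = 414413/143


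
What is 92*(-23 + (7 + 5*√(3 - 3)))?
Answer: -1472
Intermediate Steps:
92*(-23 + (7 + 5*√(3 - 3))) = 92*(-23 + (7 + 5*√0)) = 92*(-23 + (7 + 5*0)) = 92*(-23 + (7 + 0)) = 92*(-23 + 7) = 92*(-16) = -1472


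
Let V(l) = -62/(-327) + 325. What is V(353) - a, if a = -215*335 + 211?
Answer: 23589515/327 ≈ 72139.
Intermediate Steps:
V(l) = 106337/327 (V(l) = -62*(-1/327) + 325 = 62/327 + 325 = 106337/327)
a = -71814 (a = -72025 + 211 = -71814)
V(353) - a = 106337/327 - 1*(-71814) = 106337/327 + 71814 = 23589515/327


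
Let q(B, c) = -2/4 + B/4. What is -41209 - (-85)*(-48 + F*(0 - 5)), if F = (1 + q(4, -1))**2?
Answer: -184981/4 ≈ -46245.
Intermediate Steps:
q(B, c) = -1/2 + B/4 (q(B, c) = -2*1/4 + B*(1/4) = -1/2 + B/4)
F = 9/4 (F = (1 + (-1/2 + (1/4)*4))**2 = (1 + (-1/2 + 1))**2 = (1 + 1/2)**2 = (3/2)**2 = 9/4 ≈ 2.2500)
-41209 - (-85)*(-48 + F*(0 - 5)) = -41209 - (-85)*(-48 + 9*(0 - 5)/4) = -41209 - (-85)*(-48 + (9/4)*(-5)) = -41209 - (-85)*(-48 - 45/4) = -41209 - (-85)*(-237)/4 = -41209 - 1*20145/4 = -41209 - 20145/4 = -184981/4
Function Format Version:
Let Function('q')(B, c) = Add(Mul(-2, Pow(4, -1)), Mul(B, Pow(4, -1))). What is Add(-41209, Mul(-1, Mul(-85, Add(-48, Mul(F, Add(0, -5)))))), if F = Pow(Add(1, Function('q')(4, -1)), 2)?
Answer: Rational(-184981, 4) ≈ -46245.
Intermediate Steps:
Function('q')(B, c) = Add(Rational(-1, 2), Mul(Rational(1, 4), B)) (Function('q')(B, c) = Add(Mul(-2, Rational(1, 4)), Mul(B, Rational(1, 4))) = Add(Rational(-1, 2), Mul(Rational(1, 4), B)))
F = Rational(9, 4) (F = Pow(Add(1, Add(Rational(-1, 2), Mul(Rational(1, 4), 4))), 2) = Pow(Add(1, Add(Rational(-1, 2), 1)), 2) = Pow(Add(1, Rational(1, 2)), 2) = Pow(Rational(3, 2), 2) = Rational(9, 4) ≈ 2.2500)
Add(-41209, Mul(-1, Mul(-85, Add(-48, Mul(F, Add(0, -5)))))) = Add(-41209, Mul(-1, Mul(-85, Add(-48, Mul(Rational(9, 4), Add(0, -5)))))) = Add(-41209, Mul(-1, Mul(-85, Add(-48, Mul(Rational(9, 4), -5))))) = Add(-41209, Mul(-1, Mul(-85, Add(-48, Rational(-45, 4))))) = Add(-41209, Mul(-1, Mul(-85, Rational(-237, 4)))) = Add(-41209, Mul(-1, Rational(20145, 4))) = Add(-41209, Rational(-20145, 4)) = Rational(-184981, 4)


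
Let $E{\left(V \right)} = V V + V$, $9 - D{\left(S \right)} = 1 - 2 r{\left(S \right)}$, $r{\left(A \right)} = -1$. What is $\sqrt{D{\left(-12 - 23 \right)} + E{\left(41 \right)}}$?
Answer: $24 \sqrt{3} \approx 41.569$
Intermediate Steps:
$D{\left(S \right)} = 6$ ($D{\left(S \right)} = 9 - \left(1 - -2\right) = 9 - \left(1 + 2\right) = 9 - 3 = 6$)
$E{\left(V \right)} = V + V^{2}$ ($E{\left(V \right)} = V^{2} + V = V + V^{2}$)
$\sqrt{D{\left(-12 - 23 \right)} + E{\left(41 \right)}} = \sqrt{6 + 41 \left(1 + 41\right)} = \sqrt{6 + 41 \cdot 42} = \sqrt{6 + 1722} = \sqrt{1728} = 24 \sqrt{3}$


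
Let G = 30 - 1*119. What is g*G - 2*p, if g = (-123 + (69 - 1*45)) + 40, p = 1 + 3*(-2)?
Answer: 5261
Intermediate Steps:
p = -5 (p = 1 - 6 = -5)
g = -59 (g = (-123 + (69 - 45)) + 40 = (-123 + 24) + 40 = -99 + 40 = -59)
G = -89 (G = 30 - 119 = -89)
g*G - 2*p = -59*(-89) - 2*(-5) = 5251 + 10 = 5261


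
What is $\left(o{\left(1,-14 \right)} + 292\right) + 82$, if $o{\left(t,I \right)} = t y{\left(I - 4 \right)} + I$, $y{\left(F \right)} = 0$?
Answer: $360$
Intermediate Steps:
$o{\left(t,I \right)} = I$ ($o{\left(t,I \right)} = t 0 + I = 0 + I = I$)
$\left(o{\left(1,-14 \right)} + 292\right) + 82 = \left(-14 + 292\right) + 82 = 278 + 82 = 360$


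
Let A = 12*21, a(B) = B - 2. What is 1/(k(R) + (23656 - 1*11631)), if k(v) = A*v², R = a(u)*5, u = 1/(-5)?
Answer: 1/42517 ≈ 2.3520e-5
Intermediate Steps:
u = -⅕ ≈ -0.20000
a(B) = -2 + B
R = -11 (R = (-2 - ⅕)*5 = -11/5*5 = -11)
A = 252
k(v) = 252*v²
1/(k(R) + (23656 - 1*11631)) = 1/(252*(-11)² + (23656 - 1*11631)) = 1/(252*121 + (23656 - 11631)) = 1/(30492 + 12025) = 1/42517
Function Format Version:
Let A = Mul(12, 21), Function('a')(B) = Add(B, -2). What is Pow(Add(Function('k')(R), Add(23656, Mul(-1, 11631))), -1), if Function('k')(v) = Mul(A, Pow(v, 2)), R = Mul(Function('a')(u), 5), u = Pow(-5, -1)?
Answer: Rational(1, 42517) ≈ 2.3520e-5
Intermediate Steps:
u = Rational(-1, 5) ≈ -0.20000
Function('a')(B) = Add(-2, B)
R = -11 (R = Mul(Add(-2, Rational(-1, 5)), 5) = Mul(Rational(-11, 5), 5) = -11)
A = 252
Function('k')(v) = Mul(252, Pow(v, 2))
Pow(Add(Function('k')(R), Add(23656, Mul(-1, 11631))), -1) = Pow(Add(Mul(252, Pow(-11, 2)), Add(23656, Mul(-1, 11631))), -1) = Pow(Add(Mul(252, 121), Add(23656, -11631)), -1) = Pow(Add(30492, 12025), -1) = Pow(42517, -1) = Rational(1, 42517)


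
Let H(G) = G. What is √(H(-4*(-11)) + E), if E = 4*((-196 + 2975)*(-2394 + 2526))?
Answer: 2*√366839 ≈ 1211.3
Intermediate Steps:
E = 1467312 (E = 4*(2779*132) = 4*366828 = 1467312)
√(H(-4*(-11)) + E) = √(-4*(-11) + 1467312) = √(44 + 1467312) = √1467356 = 2*√366839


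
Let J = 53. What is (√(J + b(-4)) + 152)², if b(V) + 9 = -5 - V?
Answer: (152 + √43)² ≈ 25140.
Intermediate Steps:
b(V) = -14 - V (b(V) = -9 + (-5 - V) = -14 - V)
(√(J + b(-4)) + 152)² = (√(53 + (-14 - 1*(-4))) + 152)² = (√(53 + (-14 + 4)) + 152)² = (√(53 - 10) + 152)² = (√43 + 152)² = (152 + √43)²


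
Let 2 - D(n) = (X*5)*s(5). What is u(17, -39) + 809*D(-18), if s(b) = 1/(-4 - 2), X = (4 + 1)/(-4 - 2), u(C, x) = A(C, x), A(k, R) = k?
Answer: 38635/36 ≈ 1073.2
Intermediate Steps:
u(C, x) = C
X = -⅚ (X = 5/(-6) = 5*(-⅙) = -⅚ ≈ -0.83333)
s(b) = -⅙ (s(b) = 1/(-6) = -⅙)
D(n) = 47/36 (D(n) = 2 - (-⅚*5)*(-1)/6 = 2 - (-25)*(-1)/(6*6) = 2 - 1*25/36 = 2 - 25/36 = 47/36)
u(17, -39) + 809*D(-18) = 17 + 809*(47/36) = 17 + 38023/36 = 38635/36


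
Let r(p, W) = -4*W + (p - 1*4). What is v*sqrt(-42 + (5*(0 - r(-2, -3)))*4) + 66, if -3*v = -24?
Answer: 66 + 72*I*sqrt(2) ≈ 66.0 + 101.82*I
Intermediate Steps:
v = 8 (v = -1/3*(-24) = 8)
r(p, W) = -4 + p - 4*W (r(p, W) = -4*W + (p - 4) = -4*W + (-4 + p) = -4 + p - 4*W)
v*sqrt(-42 + (5*(0 - r(-2, -3)))*4) + 66 = 8*sqrt(-42 + (5*(0 - (-4 - 2 - 4*(-3))))*4) + 66 = 8*sqrt(-42 + (5*(0 - (-4 - 2 + 12)))*4) + 66 = 8*sqrt(-42 + (5*(0 - 1*6))*4) + 66 = 8*sqrt(-42 + (5*(0 - 6))*4) + 66 = 8*sqrt(-42 + (5*(-6))*4) + 66 = 8*sqrt(-42 - 30*4) + 66 = 8*sqrt(-42 - 120) + 66 = 8*sqrt(-162) + 66 = 8*(9*I*sqrt(2)) + 66 = 72*I*sqrt(2) + 66 = 66 + 72*I*sqrt(2)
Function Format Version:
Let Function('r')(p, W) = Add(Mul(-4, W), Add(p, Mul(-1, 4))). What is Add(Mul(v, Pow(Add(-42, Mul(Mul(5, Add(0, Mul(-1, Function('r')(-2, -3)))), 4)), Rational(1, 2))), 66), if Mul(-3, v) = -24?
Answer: Add(66, Mul(72, I, Pow(2, Rational(1, 2)))) ≈ Add(66.000, Mul(101.82, I))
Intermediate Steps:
v = 8 (v = Mul(Rational(-1, 3), -24) = 8)
Function('r')(p, W) = Add(-4, p, Mul(-4, W)) (Function('r')(p, W) = Add(Mul(-4, W), Add(p, -4)) = Add(Mul(-4, W), Add(-4, p)) = Add(-4, p, Mul(-4, W)))
Add(Mul(v, Pow(Add(-42, Mul(Mul(5, Add(0, Mul(-1, Function('r')(-2, -3)))), 4)), Rational(1, 2))), 66) = Add(Mul(8, Pow(Add(-42, Mul(Mul(5, Add(0, Mul(-1, Add(-4, -2, Mul(-4, -3))))), 4)), Rational(1, 2))), 66) = Add(Mul(8, Pow(Add(-42, Mul(Mul(5, Add(0, Mul(-1, Add(-4, -2, 12)))), 4)), Rational(1, 2))), 66) = Add(Mul(8, Pow(Add(-42, Mul(Mul(5, Add(0, Mul(-1, 6))), 4)), Rational(1, 2))), 66) = Add(Mul(8, Pow(Add(-42, Mul(Mul(5, Add(0, -6)), 4)), Rational(1, 2))), 66) = Add(Mul(8, Pow(Add(-42, Mul(Mul(5, -6), 4)), Rational(1, 2))), 66) = Add(Mul(8, Pow(Add(-42, Mul(-30, 4)), Rational(1, 2))), 66) = Add(Mul(8, Pow(Add(-42, -120), Rational(1, 2))), 66) = Add(Mul(8, Pow(-162, Rational(1, 2))), 66) = Add(Mul(8, Mul(9, I, Pow(2, Rational(1, 2)))), 66) = Add(Mul(72, I, Pow(2, Rational(1, 2))), 66) = Add(66, Mul(72, I, Pow(2, Rational(1, 2))))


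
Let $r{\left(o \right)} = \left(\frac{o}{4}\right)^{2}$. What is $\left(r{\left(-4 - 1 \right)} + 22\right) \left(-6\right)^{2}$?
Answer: $\frac{3393}{4} \approx 848.25$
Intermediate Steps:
$r{\left(o \right)} = \frac{o^{2}}{16}$ ($r{\left(o \right)} = \left(o \frac{1}{4}\right)^{2} = \left(\frac{o}{4}\right)^{2} = \frac{o^{2}}{16}$)
$\left(r{\left(-4 - 1 \right)} + 22\right) \left(-6\right)^{2} = \left(\frac{\left(-4 - 1\right)^{2}}{16} + 22\right) \left(-6\right)^{2} = \left(\frac{\left(-4 - 1\right)^{2}}{16} + 22\right) 36 = \left(\frac{\left(-5\right)^{2}}{16} + 22\right) 36 = \left(\frac{1}{16} \cdot 25 + 22\right) 36 = \left(\frac{25}{16} + 22\right) 36 = \frac{377}{16} \cdot 36 = \frac{3393}{4}$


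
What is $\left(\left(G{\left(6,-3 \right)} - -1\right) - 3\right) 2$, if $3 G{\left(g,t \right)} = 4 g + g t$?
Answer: $0$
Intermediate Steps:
$G{\left(g,t \right)} = \frac{4 g}{3} + \frac{g t}{3}$ ($G{\left(g,t \right)} = \frac{4 g + g t}{3} = \frac{4 g}{3} + \frac{g t}{3}$)
$\left(\left(G{\left(6,-3 \right)} - -1\right) - 3\right) 2 = \left(\left(\frac{1}{3} \cdot 6 \left(4 - 3\right) - -1\right) - 3\right) 2 = \left(\left(\frac{1}{3} \cdot 6 \cdot 1 + 1\right) - 3\right) 2 = \left(\left(2 + 1\right) - 3\right) 2 = \left(3 - 3\right) 2 = 0 \cdot 2 = 0$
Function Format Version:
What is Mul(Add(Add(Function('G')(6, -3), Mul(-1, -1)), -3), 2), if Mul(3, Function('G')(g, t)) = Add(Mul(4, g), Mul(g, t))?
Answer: 0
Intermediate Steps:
Function('G')(g, t) = Add(Mul(Rational(4, 3), g), Mul(Rational(1, 3), g, t)) (Function('G')(g, t) = Mul(Rational(1, 3), Add(Mul(4, g), Mul(g, t))) = Add(Mul(Rational(4, 3), g), Mul(Rational(1, 3), g, t)))
Mul(Add(Add(Function('G')(6, -3), Mul(-1, -1)), -3), 2) = Mul(Add(Add(Mul(Rational(1, 3), 6, Add(4, -3)), Mul(-1, -1)), -3), 2) = Mul(Add(Add(Mul(Rational(1, 3), 6, 1), 1), -3), 2) = Mul(Add(Add(2, 1), -3), 2) = Mul(Add(3, -3), 2) = Mul(0, 2) = 0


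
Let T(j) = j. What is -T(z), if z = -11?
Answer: 11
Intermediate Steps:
-T(z) = -1*(-11) = 11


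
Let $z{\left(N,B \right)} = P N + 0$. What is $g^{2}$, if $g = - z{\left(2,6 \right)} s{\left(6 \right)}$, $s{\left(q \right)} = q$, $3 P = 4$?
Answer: $256$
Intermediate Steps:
$P = \frac{4}{3}$ ($P = \frac{1}{3} \cdot 4 = \frac{4}{3} \approx 1.3333$)
$z{\left(N,B \right)} = \frac{4 N}{3}$ ($z{\left(N,B \right)} = \frac{4 N}{3} + 0 = \frac{4 N}{3}$)
$g = -16$ ($g = - \frac{4 \cdot 2}{3} \cdot 6 = \left(-1\right) \frac{8}{3} \cdot 6 = \left(- \frac{8}{3}\right) 6 = -16$)
$g^{2} = \left(-16\right)^{2} = 256$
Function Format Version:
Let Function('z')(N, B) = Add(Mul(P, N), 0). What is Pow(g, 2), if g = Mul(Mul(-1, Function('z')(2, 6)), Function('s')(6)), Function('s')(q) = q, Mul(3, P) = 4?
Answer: 256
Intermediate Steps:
P = Rational(4, 3) (P = Mul(Rational(1, 3), 4) = Rational(4, 3) ≈ 1.3333)
Function('z')(N, B) = Mul(Rational(4, 3), N) (Function('z')(N, B) = Add(Mul(Rational(4, 3), N), 0) = Mul(Rational(4, 3), N))
g = -16 (g = Mul(Mul(-1, Mul(Rational(4, 3), 2)), 6) = Mul(Mul(-1, Rational(8, 3)), 6) = Mul(Rational(-8, 3), 6) = -16)
Pow(g, 2) = Pow(-16, 2) = 256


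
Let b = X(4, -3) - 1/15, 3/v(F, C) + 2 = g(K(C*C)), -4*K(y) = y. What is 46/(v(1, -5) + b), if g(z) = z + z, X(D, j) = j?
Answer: -10005/712 ≈ -14.052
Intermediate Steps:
K(y) = -y/4
g(z) = 2*z
v(F, C) = 3/(-2 - C**2/2) (v(F, C) = 3/(-2 + 2*(-C*C/4)) = 3/(-2 + 2*(-C**2/4)) = 3/(-2 - C**2/2))
b = -46/15 (b = -3 - 1/15 = -46/15 ≈ -3.0667)
46/(v(1, -5) + b) = 46/(6/(-4 - 1*(-5)**2) - 46/15) = 46/(6/(-4 - 1*25) - 46/15) = 46/(6/(-4 - 25) - 46/15) = 46/(6/(-29) - 46/15) = 46/(6*(-1/29) - 46/15) = 46/(-6/29 - 46/15) = 46/(-1424/435) = 46*(-435/1424) = -10005/712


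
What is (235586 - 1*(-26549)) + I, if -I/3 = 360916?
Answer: -820613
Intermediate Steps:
I = -1082748 (I = -3*360916 = -1082748)
(235586 - 1*(-26549)) + I = (235586 - 1*(-26549)) - 1082748 = (235586 + 26549) - 1082748 = 262135 - 1082748 = -820613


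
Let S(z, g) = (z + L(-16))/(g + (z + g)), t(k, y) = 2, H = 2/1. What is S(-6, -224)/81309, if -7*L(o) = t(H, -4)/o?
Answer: 335/2067200016 ≈ 1.6205e-7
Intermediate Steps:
H = 2 (H = 2*1 = 2)
L(o) = -2/(7*o)
S(z, g) = (1/56 + z)/(z + 2*g) (S(z, g) = (z - 2/7/(-16))/(g + (z + g)) = (z - 2/7*(-1/16))/(g + (g + z)) = (z + 1/56)/(z + 2*g) = (1/56 + z)/(z + 2*g))
S(-6, -224)/81309 = ((1/56 - 6)/(-6 + 2*(-224)))/81309 = (-335/56/(-6 - 448))*(1/81309) = (-335/56/(-454))*(1/81309) = -1/454*(-335/56)*(1/81309) = (335/25424)*(1/81309) = 335/2067200016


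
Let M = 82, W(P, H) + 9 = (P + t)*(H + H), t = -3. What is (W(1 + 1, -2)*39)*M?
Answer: -15990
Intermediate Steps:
W(P, H) = -9 + 2*H*(-3 + P) (W(P, H) = -9 + (P - 3)*(H + H) = -9 + (-3 + P)*(2*H) = -9 + 2*H*(-3 + P))
(W(1 + 1, -2)*39)*M = ((-9 - 6*(-2) + 2*(-2)*(1 + 1))*39)*82 = ((-9 + 12 + 2*(-2)*2)*39)*82 = ((-9 + 12 - 8)*39)*82 = -5*39*82 = -195*82 = -15990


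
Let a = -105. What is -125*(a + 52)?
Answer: 6625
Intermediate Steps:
-125*(a + 52) = -125*(-105 + 52) = -125*(-53) = 6625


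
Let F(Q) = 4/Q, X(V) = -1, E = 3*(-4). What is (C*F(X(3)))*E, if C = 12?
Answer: 576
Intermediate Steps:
E = -12
(C*F(X(3)))*E = (12*(4/(-1)))*(-12) = (12*(4*(-1)))*(-12) = (12*(-4))*(-12) = -48*(-12) = 576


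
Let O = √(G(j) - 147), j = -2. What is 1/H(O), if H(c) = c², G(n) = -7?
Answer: -1/154 ≈ -0.0064935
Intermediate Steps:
O = I*√154 (O = √(-7 - 147) = √(-154) = I*√154 ≈ 12.41*I)
1/H(O) = 1/((I*√154)²) = 1/(-154) = -1/154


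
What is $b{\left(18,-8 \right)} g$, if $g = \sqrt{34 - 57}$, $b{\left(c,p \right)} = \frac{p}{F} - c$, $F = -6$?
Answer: $- \frac{50 i \sqrt{23}}{3} \approx - 79.931 i$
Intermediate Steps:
$b{\left(c,p \right)} = - c - \frac{p}{6}$ ($b{\left(c,p \right)} = \frac{p}{-6} - c = p \left(- \frac{1}{6}\right) - c = - \frac{p}{6} - c = - c - \frac{p}{6}$)
$g = i \sqrt{23}$ ($g = \sqrt{-23} = i \sqrt{23} \approx 4.7958 i$)
$b{\left(18,-8 \right)} g = \left(\left(-1\right) 18 - - \frac{4}{3}\right) i \sqrt{23} = \left(-18 + \frac{4}{3}\right) i \sqrt{23} = - \frac{50 i \sqrt{23}}{3}$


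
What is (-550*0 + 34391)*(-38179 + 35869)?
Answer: -79443210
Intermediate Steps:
(-550*0 + 34391)*(-38179 + 35869) = (0 + 34391)*(-2310) = 34391*(-2310) = -79443210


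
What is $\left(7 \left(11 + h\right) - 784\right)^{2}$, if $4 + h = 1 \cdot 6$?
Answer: $480249$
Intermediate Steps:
$h = 2$ ($h = -4 + 1 \cdot 6 = -4 + 6 = 2$)
$\left(7 \left(11 + h\right) - 784\right)^{2} = \left(7 \left(11 + 2\right) - 784\right)^{2} = \left(7 \cdot 13 - 784\right)^{2} = \left(91 - 784\right)^{2} = \left(-693\right)^{2} = 480249$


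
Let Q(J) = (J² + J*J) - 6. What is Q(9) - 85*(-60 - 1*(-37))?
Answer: 2111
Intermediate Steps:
Q(J) = -6 + 2*J² (Q(J) = (J² + J²) - 6 = 2*J² - 6 = -6 + 2*J²)
Q(9) - 85*(-60 - 1*(-37)) = (-6 + 2*9²) - 85*(-60 - 1*(-37)) = (-6 + 2*81) - 85*(-60 + 37) = (-6 + 162) - 85*(-23) = 156 + 1955 = 2111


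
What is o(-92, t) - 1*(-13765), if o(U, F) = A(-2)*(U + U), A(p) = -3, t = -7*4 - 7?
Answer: 14317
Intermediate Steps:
t = -35 (t = -28 - 7 = -35)
o(U, F) = -6*U (o(U, F) = -3*(U + U) = -6*U)
o(-92, t) - 1*(-13765) = -6*(-92) - 1*(-13765) = 552 + 13765 = 14317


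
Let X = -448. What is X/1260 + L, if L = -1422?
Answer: -64006/45 ≈ -1422.4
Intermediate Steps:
X/1260 + L = -448/1260 - 1422 = -448*1/1260 - 1422 = -16/45 - 1422 = -64006/45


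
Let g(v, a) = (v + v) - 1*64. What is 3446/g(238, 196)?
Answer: 1723/206 ≈ 8.3641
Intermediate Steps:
g(v, a) = -64 + 2*v (g(v, a) = 2*v - 64 = -64 + 2*v)
3446/g(238, 196) = 3446/(-64 + 2*238) = 3446/(-64 + 476) = 3446/412 = 3446*(1/412) = 1723/206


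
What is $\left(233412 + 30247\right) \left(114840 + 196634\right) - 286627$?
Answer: $82122636739$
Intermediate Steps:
$\left(233412 + 30247\right) \left(114840 + 196634\right) - 286627 = 263659 \cdot 311474 - 286627 = 82122923366 - 286627 = 82122636739$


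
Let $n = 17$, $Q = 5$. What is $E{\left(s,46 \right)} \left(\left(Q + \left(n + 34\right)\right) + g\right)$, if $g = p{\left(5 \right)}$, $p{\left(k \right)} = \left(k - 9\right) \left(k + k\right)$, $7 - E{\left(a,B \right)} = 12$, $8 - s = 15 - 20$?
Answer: $-80$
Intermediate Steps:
$s = 13$ ($s = 8 - \left(15 - 20\right) = 8 - -5 = 8 + 5 = 13$)
$E{\left(a,B \right)} = -5$ ($E{\left(a,B \right)} = 7 - 12 = -5$)
$p{\left(k \right)} = 2 k \left(-9 + k\right)$ ($p{\left(k \right)} = \left(-9 + k\right) 2 k = 2 k \left(-9 + k\right)$)
$g = -40$ ($g = 2 \cdot 5 \left(-9 + 5\right) = 2 \cdot 5 \left(-4\right) = -40$)
$E{\left(s,46 \right)} \left(\left(Q + \left(n + 34\right)\right) + g\right) = - 5 \left(\left(5 + \left(17 + 34\right)\right) - 40\right) = - 5 \left(\left(5 + 51\right) - 40\right) = - 5 \left(56 - 40\right) = \left(-5\right) 16 = -80$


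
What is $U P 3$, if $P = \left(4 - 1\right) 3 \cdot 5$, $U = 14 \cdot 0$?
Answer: $0$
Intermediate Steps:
$U = 0$
$P = 45$ ($P = 3 \cdot 3 \cdot 5 = 9 \cdot 5 = 45$)
$U P 3 = 0 \cdot 45 \cdot 3 = 0 \cdot 3 = 0$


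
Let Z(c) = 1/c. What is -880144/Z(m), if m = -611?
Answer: 537767984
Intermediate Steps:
-880144/Z(m) = -880144/(1/(-611)) = -880144/(-1/611) = -880144*(-611) = 537767984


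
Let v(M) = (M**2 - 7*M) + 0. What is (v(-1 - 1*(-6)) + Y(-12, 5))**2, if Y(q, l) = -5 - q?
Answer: 9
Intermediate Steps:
v(M) = M**2 - 7*M
(v(-1 - 1*(-6)) + Y(-12, 5))**2 = ((-1 - 1*(-6))*(-7 + (-1 - 1*(-6))) + (-5 - 1*(-12)))**2 = ((-1 + 6)*(-7 + (-1 + 6)) + (-5 + 12))**2 = (5*(-7 + 5) + 7)**2 = (5*(-2) + 7)**2 = (-10 + 7)**2 = (-3)**2 = 9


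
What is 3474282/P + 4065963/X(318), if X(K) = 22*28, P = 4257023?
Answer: 1573730742351/238393288 ≈ 6601.4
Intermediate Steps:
X(K) = 616
3474282/P + 4065963/X(318) = 3474282/4257023 + 4065963/616 = 3474282*(1/4257023) + 4065963*(1/616) = 3474282/4257023 + 369633/56 = 1573730742351/238393288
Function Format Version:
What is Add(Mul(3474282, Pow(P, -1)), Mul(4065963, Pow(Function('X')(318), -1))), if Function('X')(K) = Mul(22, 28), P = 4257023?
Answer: Rational(1573730742351, 238393288) ≈ 6601.4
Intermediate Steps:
Function('X')(K) = 616
Add(Mul(3474282, Pow(P, -1)), Mul(4065963, Pow(Function('X')(318), -1))) = Add(Mul(3474282, Pow(4257023, -1)), Mul(4065963, Pow(616, -1))) = Add(Mul(3474282, Rational(1, 4257023)), Mul(4065963, Rational(1, 616))) = Add(Rational(3474282, 4257023), Rational(369633, 56)) = Rational(1573730742351, 238393288)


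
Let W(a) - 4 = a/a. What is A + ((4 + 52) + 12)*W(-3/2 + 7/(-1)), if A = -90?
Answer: 250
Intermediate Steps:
W(a) = 5 (W(a) = 4 + a/a = 4 + 1 = 5)
A + ((4 + 52) + 12)*W(-3/2 + 7/(-1)) = -90 + ((4 + 52) + 12)*5 = -90 + (56 + 12)*5 = -90 + 68*5 = -90 + 340 = 250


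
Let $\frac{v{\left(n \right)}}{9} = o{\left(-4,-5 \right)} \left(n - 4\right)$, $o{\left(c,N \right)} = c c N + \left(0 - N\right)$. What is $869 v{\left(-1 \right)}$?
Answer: $2932875$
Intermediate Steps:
$o{\left(c,N \right)} = - N + N c^{2}$ ($o{\left(c,N \right)} = c^{2} N - N = N c^{2} - N = - N + N c^{2}$)
$v{\left(n \right)} = 2700 - 675 n$ ($v{\left(n \right)} = 9 - 5 \left(-1 + \left(-4\right)^{2}\right) \left(n - 4\right) = 9 - 5 \left(-1 + 16\right) \left(-4 + n\right) = 9 \left(-5\right) 15 \left(-4 + n\right) = 9 \left(- 75 \left(-4 + n\right)\right) = 9 \left(300 - 75 n\right) = 2700 - 675 n$)
$869 v{\left(-1 \right)} = 869 \left(2700 - -675\right) = 869 \left(2700 + 675\right) = 869 \cdot 3375 = 2932875$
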